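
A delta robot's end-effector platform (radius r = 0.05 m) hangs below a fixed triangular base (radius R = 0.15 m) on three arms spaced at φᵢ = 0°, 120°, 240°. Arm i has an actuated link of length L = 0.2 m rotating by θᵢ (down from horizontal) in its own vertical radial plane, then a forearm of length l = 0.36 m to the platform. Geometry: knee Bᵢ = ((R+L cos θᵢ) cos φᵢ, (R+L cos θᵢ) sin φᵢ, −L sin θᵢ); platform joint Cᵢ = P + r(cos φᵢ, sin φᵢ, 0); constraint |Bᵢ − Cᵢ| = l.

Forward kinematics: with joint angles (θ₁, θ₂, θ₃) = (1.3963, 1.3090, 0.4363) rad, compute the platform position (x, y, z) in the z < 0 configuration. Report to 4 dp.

centre 1 = (0.1347·cos0.0°, 0.1347·sin0.0°, -0.1970) = (0.1347, 0.0000, -0.1970)
arm 2 at φ=120.0°: (R−r)+L cos θ2 = 0.1518;  centre 2 = (-0.0759, 0.1314, -0.1932)
centre 3 = (0.2813·cos240.0°, 0.2813·sin240.0°, -0.0845) = (-0.1406, -0.2436, -0.0845)
subtract pairs → two planes through P
plane₁₂: -0.4212x+0.2629y+0.0076z = 0.0034
Cramer: x(z) = -0.0268+0.1794z;  y(z) = -0.0299+0.2588z
into |P−centre ₁|² = l²: 1.0992z² + 0.3205z + -0.0638 = 0;  Δ = 0.3834;  z = -0.4274 or 0.1359 → z<0 root = -0.4274
x = -0.1035, y = -0.1405

(-0.1035, -0.1405, -0.4274)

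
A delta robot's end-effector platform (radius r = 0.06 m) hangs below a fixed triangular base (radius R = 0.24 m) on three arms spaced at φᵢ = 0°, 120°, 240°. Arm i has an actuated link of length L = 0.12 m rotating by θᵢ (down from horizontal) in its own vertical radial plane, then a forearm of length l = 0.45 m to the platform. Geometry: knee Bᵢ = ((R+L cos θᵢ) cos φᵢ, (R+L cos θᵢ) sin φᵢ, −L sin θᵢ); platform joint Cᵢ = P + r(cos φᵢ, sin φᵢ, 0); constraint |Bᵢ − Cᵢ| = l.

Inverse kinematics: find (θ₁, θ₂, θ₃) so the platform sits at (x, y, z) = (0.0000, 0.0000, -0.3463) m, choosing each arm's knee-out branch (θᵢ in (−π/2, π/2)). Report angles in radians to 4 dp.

θ₁ = 0.0874, θ₂ = 0.0874, θ₃ = 0.0874

rotate P by −φ1: (0.0000, 0.0000, -0.3463)
  A cos θ + B sin θ = C:  0.1800·cos θ + -0.3463·sin θ = 0.1491
  γ=atan2(-0.3463,0.1800)=-1.0914;  ψ=arccos(0.3819)=1.1789;  θ1=γ+ψ≈0.0874
rotate P by −φ2: (0.0000, 0.0000, -0.3463)
  A=0.1800, B=-0.3463, C=(l²−L²−A²−y'²−z²)/(2L)=0.1491
  γ=atan2(-0.3463,0.1800)=-1.0914;  ψ=arccos(0.3819)=1.1789;  θ2=γ+ψ≈0.0874
rotate P by −φ3: (0.0000, 0.0000, -0.3463)
  A=0.1800, B=-0.3463, C=(l²−L²−A²−y'²−z²)/(2L)=0.1491
  θ3 = atan2(B,A) + arccos(C/0.3903) = 0.0874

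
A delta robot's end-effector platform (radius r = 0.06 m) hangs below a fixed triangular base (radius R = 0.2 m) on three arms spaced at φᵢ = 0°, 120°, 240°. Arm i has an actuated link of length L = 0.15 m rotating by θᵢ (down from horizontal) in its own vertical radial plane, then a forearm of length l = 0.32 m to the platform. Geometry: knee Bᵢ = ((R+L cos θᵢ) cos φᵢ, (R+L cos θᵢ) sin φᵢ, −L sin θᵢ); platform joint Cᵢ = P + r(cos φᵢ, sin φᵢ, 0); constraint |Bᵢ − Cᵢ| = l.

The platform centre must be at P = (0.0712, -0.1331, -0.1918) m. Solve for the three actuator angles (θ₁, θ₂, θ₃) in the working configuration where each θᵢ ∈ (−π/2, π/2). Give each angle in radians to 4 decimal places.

θ₁ = -0.0004, θ₂ = 1.3963, θ₃ = -0.0871

arm 1 (φ=0.0°): x'=0.0712, y'=-0.1331
  A=0.0688, B=-0.1918, C=(l²−L²−A²−y'²−z²)/(2L)=0.0689
  γ=atan2(-0.1918,0.0688)=-1.2264;  ψ=arccos(0.3380)=1.2260;  θ1=γ+ψ≈-0.0004
arm 2 (φ=120.0°): x'=-0.1509, y'=0.0049
  A=0.2909, B=-0.1918, C=(l²−L²−A²−y'²−z²)/(2L)=-0.1384
  θ2 = atan2(B,A) + arccos(C/0.3484) = 1.3963
φ3=240.0° → target in arm frame (0.0797, 0.1282)
  A cos θ + B sin θ = C:  0.0603·cos θ + -0.1918·sin θ = 0.0768
  √(A²+B²)=0.2011;  θ3 = -1.2660+1.1790 ≈ -0.0871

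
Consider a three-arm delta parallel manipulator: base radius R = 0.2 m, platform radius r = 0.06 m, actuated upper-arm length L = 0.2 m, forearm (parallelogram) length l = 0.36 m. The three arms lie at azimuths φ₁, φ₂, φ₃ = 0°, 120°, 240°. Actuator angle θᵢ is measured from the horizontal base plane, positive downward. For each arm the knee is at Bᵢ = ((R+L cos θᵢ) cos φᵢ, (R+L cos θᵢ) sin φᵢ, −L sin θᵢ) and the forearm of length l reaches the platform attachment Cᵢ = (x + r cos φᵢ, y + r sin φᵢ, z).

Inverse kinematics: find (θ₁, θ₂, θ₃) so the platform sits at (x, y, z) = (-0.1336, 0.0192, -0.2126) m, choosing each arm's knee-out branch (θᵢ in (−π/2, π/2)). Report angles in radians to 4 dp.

φ1=0.0° → target in arm frame (-0.1336, 0.0192)
  e−x'=0.2736;  (l²−L²−(e−x')²−y'²−z²)/2L = -0.0771
  √(A²+B²)=0.3465;  θ1 = -0.6606+1.7951 ≈ 1.1345
φ2=120.0° → target in arm frame (0.0834, 0.1061)
  A cos θ + B sin θ = C:  0.0566·cos θ + -0.2126·sin θ = 0.0749
  γ=atan2(-0.2126,0.0566)=-1.3107;  ψ=arccos(0.3403)=1.2236;  θ2=γ+ψ≈-0.0871
φ3=240.0° → target in arm frame (0.0502, -0.1253)
  e−x'=0.0898;  (l²−L²−(e−x')²−y'²−z²)/2L = 0.0516
  √(A²+B²)=0.2308;  θ3 = -1.1710+1.3454 ≈ 0.1744

θ₁ = 1.1345, θ₂ = -0.0871, θ₃ = 0.1744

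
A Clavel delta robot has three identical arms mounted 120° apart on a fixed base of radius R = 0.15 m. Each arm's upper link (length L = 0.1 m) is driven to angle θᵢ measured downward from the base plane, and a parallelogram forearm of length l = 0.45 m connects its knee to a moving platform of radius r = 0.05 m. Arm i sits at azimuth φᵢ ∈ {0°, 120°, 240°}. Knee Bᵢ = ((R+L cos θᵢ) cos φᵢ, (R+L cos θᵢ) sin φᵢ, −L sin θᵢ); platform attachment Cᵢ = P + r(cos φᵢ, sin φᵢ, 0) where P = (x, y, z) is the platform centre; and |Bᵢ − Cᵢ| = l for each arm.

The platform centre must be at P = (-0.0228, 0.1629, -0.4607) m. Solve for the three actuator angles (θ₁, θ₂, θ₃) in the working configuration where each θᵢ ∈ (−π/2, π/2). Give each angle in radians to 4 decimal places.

rotate P by −φ1: (-0.0228, 0.1629, -0.4607)
  A cos θ + B sin θ = C:  0.1228·cos θ + -0.4607·sin θ = -0.3068
  γ=atan2(-0.4607,0.1228)=-1.3103;  ψ=arccos(-0.6435)=2.2698;  θ1=γ+ψ≈0.9595
φ2=120.0° → target in arm frame (0.1525, -0.0617)
  A=-0.0525, B=-0.4607, C=(l²−L²−A²−y'²−z²)/(2L)=-0.1315
  γ=atan2(-0.4607,-0.0525)=-1.6842;  ψ=arccos(-0.2837)=1.8584;  θ2=γ+ψ≈0.1742
arm 3 (φ=240.0°): x'=-0.1297, y'=-0.1012
  A=0.2297, B=-0.4607, C=(l²−L²−A²−y'²−z²)/(2L)=-0.4137
  θ3 = atan2(B,A) + arccos(C/0.5148) = 1.3958

θ₁ = 0.9595, θ₂ = 0.1742, θ₃ = 1.3958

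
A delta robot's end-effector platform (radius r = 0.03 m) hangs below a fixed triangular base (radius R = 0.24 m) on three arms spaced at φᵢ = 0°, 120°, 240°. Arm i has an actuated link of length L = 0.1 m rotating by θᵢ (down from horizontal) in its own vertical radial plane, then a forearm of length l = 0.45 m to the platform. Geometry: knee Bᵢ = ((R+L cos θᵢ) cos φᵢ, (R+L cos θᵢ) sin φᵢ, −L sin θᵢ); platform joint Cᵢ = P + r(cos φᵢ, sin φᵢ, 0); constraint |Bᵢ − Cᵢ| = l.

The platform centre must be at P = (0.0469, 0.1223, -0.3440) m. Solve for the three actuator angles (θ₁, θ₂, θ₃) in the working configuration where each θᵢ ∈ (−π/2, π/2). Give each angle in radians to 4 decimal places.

θ₁ = 0.0002, θ₂ = -0.3498, θ₃ = 1.2216

φ1=0.0° → target in arm frame (0.0469, 0.1223)
  A cos θ + B sin θ = C:  0.1631·cos θ + -0.3440·sin θ = 0.1630
  γ=atan2(-0.3440,0.1631)=-1.1281;  ψ=arccos(0.4282)=1.1283;  θ1=γ+ψ≈0.0002
arm 2 (φ=120.0°): x'=0.0825, y'=-0.1018
  e−x'=0.1275;  (l²−L²−(e−x')²−y'²−z²)/2L = 0.2377
  θ2 = atan2(B,A) + arccos(C/0.3669) = -0.3498
arm 3 (φ=240.0°): x'=-0.1294, y'=-0.0205
  A cos θ + B sin θ = C:  0.3394·cos θ + -0.3440·sin θ = -0.2071
  √(A²+B²)=0.4832;  θ3 = -0.7922+2.0138 ≈ 1.2216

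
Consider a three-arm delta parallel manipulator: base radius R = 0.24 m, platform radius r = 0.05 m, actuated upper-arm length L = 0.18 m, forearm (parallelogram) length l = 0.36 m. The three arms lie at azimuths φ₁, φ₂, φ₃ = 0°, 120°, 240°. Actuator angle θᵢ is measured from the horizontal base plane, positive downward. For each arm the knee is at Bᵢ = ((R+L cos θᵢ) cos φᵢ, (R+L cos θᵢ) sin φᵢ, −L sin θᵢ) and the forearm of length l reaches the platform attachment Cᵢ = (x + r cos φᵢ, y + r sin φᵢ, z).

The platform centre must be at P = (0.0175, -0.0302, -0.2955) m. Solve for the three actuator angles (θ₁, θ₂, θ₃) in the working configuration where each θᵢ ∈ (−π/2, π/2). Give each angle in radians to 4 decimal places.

arm 1 (φ=0.0°): x'=0.0175, y'=-0.0302
  A=0.1725, B=-0.2955, C=(l²−L²−A²−y'²−z²)/(2L)=-0.0577
  γ=atan2(-0.2955,0.1725)=-1.0424;  ψ=arccos(-0.1688)=1.7404;  θ1=γ+ψ≈0.6980
rotate P by −φ2: (-0.0349, -0.0001, -0.2955)
  A=0.2249, B=-0.2955, C=(l²−L²−A²−y'²−z²)/(2L)=-0.1131
  θ2 = atan2(B,A) + arccos(C/0.3714) = 0.9599
rotate P by −φ3: (0.0174, 0.0303, -0.2955)
  A cos θ + B sin θ = C:  0.1726·cos θ + -0.2955·sin θ = -0.0578
  θ3 = atan2(B,A) + arccos(C/0.3422) = 0.6985

θ₁ = 0.6980, θ₂ = 0.9599, θ₃ = 0.6985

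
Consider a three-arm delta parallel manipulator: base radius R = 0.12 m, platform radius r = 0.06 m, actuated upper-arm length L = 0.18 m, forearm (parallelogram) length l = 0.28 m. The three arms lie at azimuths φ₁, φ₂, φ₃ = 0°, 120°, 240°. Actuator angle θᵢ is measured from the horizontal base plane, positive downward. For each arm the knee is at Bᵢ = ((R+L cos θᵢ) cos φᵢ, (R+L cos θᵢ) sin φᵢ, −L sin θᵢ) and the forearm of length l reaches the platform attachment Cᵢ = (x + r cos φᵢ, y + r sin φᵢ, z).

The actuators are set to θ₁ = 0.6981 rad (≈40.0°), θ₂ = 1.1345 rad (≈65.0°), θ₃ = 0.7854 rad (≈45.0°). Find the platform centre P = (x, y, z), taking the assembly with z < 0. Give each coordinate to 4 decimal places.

(0.0491, -0.0597, -0.3453)

arm 1 at φ=0.0°: ρ1 = 0.1979;  O1 = (0.1979, 0.0000, -0.1157)
φ2=120.0°: virtual centre (-0.0680, 0.1178, -0.1631), radius l
φ3=240.0°: virtual centre (-0.0936, -0.1622, -0.1273), radius l
|O₂|²−|O₁|² = -0.0074;  |O₃|²−|O₁|² = -0.0013
plane₁₂: -0.5318x+0.2357y+-0.0949z = -0.0074
Cramer: x(z) = 0.0087-0.1169z;  y(z) = -0.0118+0.1387z
into |P−O₁|² = l²: 1.0329z² + 0.2724z + -0.0291 = 0;  Δ = 0.1944;  z = -0.3453 or 0.0816 → z<0 root = -0.3453
x = 0.0491, y = -0.0597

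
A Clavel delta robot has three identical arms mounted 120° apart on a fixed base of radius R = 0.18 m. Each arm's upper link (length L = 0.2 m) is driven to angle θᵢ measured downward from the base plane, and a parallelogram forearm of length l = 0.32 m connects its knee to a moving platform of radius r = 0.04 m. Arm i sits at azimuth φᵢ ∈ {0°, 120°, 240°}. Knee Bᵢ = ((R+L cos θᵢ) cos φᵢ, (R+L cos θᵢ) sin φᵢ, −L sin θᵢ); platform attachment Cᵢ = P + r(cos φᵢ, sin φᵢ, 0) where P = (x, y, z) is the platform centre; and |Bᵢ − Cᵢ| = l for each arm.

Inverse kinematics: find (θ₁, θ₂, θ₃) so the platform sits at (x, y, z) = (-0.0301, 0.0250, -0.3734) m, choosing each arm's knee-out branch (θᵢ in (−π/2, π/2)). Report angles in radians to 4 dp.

θ₁ = 1.1343, θ₂ = 0.8729, θ₃ = 1.0470

arm 1 (φ=0.0°): x'=-0.0301, y'=0.0250
  A cos θ + B sin θ = C:  0.1701·cos θ + -0.3734·sin θ = -0.2665
  γ=atan2(-0.3734,0.1701)=-1.1433;  ψ=arccos(-0.6494)=2.2776;  θ1=γ+ψ≈1.1343
rotate P by −φ2: (0.0367, 0.0136, -0.3734)
  A=0.1033, B=-0.3734, C=(l²−L²−A²−y'²−z²)/(2L)=-0.2197
  γ=atan2(-0.3734,0.1033)=-1.3009;  ψ=arccos(-0.5671)=2.1738;  θ2=γ+ψ≈0.8729
arm 3 (φ=240.0°): x'=-0.0066, y'=-0.0386
  e−x'=0.1466;  (l²−L²−(e−x')²−y'²−z²)/2L = -0.2500
  γ=atan2(-0.3734,0.1466)=-1.1967;  ψ=arccos(-0.6233)=2.2437;  θ3=γ+ψ≈1.0470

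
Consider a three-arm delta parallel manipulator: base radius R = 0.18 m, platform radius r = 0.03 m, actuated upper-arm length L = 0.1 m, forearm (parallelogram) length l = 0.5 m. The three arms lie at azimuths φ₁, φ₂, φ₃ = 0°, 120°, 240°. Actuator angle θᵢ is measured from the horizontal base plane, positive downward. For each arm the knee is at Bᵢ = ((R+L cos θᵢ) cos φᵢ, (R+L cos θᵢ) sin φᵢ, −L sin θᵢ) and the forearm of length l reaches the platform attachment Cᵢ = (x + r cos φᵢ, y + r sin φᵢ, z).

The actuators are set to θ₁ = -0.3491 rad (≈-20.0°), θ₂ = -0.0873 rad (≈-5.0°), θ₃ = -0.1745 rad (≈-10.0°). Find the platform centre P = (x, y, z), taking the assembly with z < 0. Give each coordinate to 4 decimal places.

S1 = (0.2440·cos0.0°, 0.2440·sin0.0°, 0.0342) = (0.2440, 0.0000, 0.0342)
φ2=120.0°: virtual centre (-0.1248, 0.2162, 0.0087), radius l
S3 = (0.2485·cos240.0°, 0.2485·sin240.0°, 0.0174) = (-0.1242, -0.2152, 0.0174)
eliminate P² terms by subtracting sphere 1 from 2 and 3
linear system: -0.7376x+0.4324y = 0.0017−-0.0510z; -0.7364x+-0.4304y = 0.0014−-0.0337z
Cramer: x(z) = -0.0021-0.0574z;  y(z) = 0.0004+0.0200z
into |P−S₁|² = l²: 1.0037z² + -0.0401z + -0.1883 = 0;  Δ = 0.7576;  z = -0.4136 or 0.4536 → z<0 root = -0.4136
x = 0.0217, y = -0.0079

(0.0217, -0.0079, -0.4136)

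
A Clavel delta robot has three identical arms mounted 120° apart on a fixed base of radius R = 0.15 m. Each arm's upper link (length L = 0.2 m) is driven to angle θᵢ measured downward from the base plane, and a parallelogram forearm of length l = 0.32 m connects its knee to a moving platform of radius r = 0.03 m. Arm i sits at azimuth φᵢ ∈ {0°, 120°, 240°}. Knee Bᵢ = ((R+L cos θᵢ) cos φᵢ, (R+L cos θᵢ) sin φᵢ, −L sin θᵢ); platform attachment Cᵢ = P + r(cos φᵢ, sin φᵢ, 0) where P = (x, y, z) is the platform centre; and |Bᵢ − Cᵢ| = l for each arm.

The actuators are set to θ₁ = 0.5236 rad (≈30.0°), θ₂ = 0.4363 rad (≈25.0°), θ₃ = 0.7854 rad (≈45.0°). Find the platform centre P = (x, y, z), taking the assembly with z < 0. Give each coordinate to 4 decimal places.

(0.0123, 0.0393, -0.2481)

O1 = (0.2932·cos0.0°, 0.2932·sin0.0°, -0.1000) = (0.2932, 0.0000, -0.1000)
arm 2 at φ=120.0°: e+L cos θ2 = 0.3013;  O2 = (-0.1506, 0.2609, -0.0845)
O3 = (0.2614·cos240.0°, 0.2614·sin240.0°, -0.1414) = (-0.1307, -0.2264, -0.1414)
eliminate P² terms by subtracting sphere 1 from 2 and 3
[-0.8877 0.5218 0.0310]·P = 0.0019;  [-0.8478 -0.4528 -0.0828]·P = -0.0076
det = 0.8443;  x = 0.0037+-0.0346z,  y = 0.0100+-0.1182z
into |P−O₁|² = l²: 1.0152z² + 0.2177z + -0.0085 = 0;  Δ = 0.0818;  z = -0.2481 or 0.0336 → z<0 root = -0.2481
x = 0.0123, y = 0.0393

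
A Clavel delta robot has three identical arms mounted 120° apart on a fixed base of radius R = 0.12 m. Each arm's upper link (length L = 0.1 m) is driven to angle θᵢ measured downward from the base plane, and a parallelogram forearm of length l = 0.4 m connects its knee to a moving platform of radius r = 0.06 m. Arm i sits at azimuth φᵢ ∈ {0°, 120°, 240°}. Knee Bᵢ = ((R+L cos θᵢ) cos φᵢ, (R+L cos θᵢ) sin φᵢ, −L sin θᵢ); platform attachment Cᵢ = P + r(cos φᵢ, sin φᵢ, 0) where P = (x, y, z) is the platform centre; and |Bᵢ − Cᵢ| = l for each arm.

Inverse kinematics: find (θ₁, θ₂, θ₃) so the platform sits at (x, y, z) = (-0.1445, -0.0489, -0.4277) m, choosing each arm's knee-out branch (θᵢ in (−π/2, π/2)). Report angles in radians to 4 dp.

φ1=0.0° → target in arm frame (-0.1445, -0.0489)
  A=0.2045, B=-0.4277, C=(l²−L²−A²−y'²−z²)/(2L)=-0.3857
  θ1 = atan2(B,A) + arccos(C/0.4741) = 1.3963
arm 2 (φ=120.0°): x'=0.0299, y'=0.1496
  A cos θ + B sin θ = C:  0.0301·cos θ + -0.4277·sin θ = -0.2811
  √(A²+B²)=0.4288;  θ2 = -1.5005+2.2856 ≈ 0.7851
φ3=240.0° → target in arm frame (0.1146, -0.1007)
  A=-0.0546, B=-0.4277, C=(l²−L²−A²−y'²−z²)/(2L)=-0.2302
  γ=atan2(-0.4277,-0.0546)=-1.6978;  ψ=arccos(-0.5340)=2.1341;  θ3=γ+ψ≈0.4363

θ₁ = 1.3963, θ₂ = 0.7851, θ₃ = 0.4363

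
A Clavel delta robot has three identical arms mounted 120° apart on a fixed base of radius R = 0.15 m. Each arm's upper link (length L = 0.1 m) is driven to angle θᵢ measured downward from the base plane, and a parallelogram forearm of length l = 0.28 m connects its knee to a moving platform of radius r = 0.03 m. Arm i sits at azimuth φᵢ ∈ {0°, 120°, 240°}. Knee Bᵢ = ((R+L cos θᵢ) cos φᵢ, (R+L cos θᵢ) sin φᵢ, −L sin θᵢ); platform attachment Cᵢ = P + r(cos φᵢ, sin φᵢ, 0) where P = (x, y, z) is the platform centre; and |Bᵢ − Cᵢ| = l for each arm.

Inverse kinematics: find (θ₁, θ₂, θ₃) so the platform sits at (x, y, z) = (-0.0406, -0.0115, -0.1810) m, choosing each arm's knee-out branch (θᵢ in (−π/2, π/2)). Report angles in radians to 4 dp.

θ₁ = 0.5236, θ₂ = -0.0002, θ₃ = -0.2623

arm 1 (φ=0.0°): x'=-0.0406, y'=-0.0115
  e−x'=0.1606;  (l²−L²−(e−x')²−y'²−z²)/2L = 0.0486
  γ=atan2(-0.1810,0.1606)=-0.8450;  ψ=arccos(0.2007)=1.3687;  θ1=γ+ψ≈0.5236
arm 2 (φ=120.0°): x'=0.0103, y'=0.0409
  A cos θ + B sin θ = C:  0.1097·cos θ + -0.1810·sin θ = 0.1097
  θ2 = atan2(B,A) + arccos(C/0.2116) = -0.0002
φ3=240.0° → target in arm frame (0.0303, -0.0294)
  A cos θ + B sin θ = C:  0.0897·cos θ + -0.1810·sin θ = 0.1336
  θ3 = atan2(B,A) + arccos(C/0.2020) = -0.2623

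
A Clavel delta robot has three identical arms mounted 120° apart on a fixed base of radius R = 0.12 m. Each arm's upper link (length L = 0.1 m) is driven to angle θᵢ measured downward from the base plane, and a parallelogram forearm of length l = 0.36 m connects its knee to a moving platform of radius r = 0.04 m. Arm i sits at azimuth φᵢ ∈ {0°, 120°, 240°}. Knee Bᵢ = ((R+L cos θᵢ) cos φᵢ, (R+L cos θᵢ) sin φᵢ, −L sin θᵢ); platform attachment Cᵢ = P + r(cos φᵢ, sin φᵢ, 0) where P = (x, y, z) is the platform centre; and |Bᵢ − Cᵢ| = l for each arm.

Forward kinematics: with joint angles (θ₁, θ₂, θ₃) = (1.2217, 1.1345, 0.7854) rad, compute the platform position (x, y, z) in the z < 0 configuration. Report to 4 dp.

(-0.0373, -0.0426, -0.4177)

φ1=0.0°: virtual centre (0.1142, 0.0000, -0.0940), radius l
φ2=120.0°: virtual centre (-0.0611, 0.1059, -0.0906), radius l
S3 = (0.1507·cos240.0°, 0.1507·sin240.0°, -0.0707) = (-0.0754, -0.1305, -0.0707)
|S₂|²−|S₁|² = 0.0013;  |S₃|²−|S₁|² = 0.0058
plane₁₂: -0.3507x+0.2118y+0.0067z = 0.0013
det = 0.1718;  x = -0.0092+0.0675z,  y = -0.0091+0.0802z
sphere 1 gives Az²+Bz+C=0 with A=1.0110, B=0.1698, C=-0.1055;  B²−4AC=0.4554;  roots -0.4177, 0.2497;  negative root z = -0.4177
x = -0.0373, y = -0.0426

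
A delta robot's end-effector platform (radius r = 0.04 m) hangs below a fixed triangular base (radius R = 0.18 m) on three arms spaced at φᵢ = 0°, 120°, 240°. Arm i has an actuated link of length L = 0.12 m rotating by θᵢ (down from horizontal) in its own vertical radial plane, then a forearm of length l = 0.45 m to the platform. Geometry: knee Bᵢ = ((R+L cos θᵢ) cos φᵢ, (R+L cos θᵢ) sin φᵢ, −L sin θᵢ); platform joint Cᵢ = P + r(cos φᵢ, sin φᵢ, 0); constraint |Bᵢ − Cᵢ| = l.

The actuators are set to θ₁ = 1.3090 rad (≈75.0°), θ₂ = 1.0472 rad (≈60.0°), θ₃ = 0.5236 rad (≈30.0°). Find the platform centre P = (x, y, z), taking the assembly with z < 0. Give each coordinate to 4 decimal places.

arm 1 at φ=0.0°: ρ1 = 0.1711;  S1 = (0.1711, 0.0000, -0.1159)
φ2=120.0°: virtual centre (-0.1000, 0.1732, -0.1039), radius l
S3 = (0.2439·cos240.0°, 0.2439·sin240.0°, -0.0600) = (-0.1220, -0.2112, -0.0600)
|S₂|²−|S₁|² = 0.0081;  |S₃|²−|S₁|² = 0.0204
linear system: -0.5421x+0.3464y = 0.0081−0.0240z; -0.5860x+-0.4225y = 0.0204−0.1118z
det = 0.4320;  x = -0.0243+0.1131z,  y = -0.0146+0.1078z
quadratic in z: (1.0244)z²+(0.1845)z+(-0.1507)=0, √Δ=0.8072 → z ∈ {-0.4840, 0.3039}; z = -0.4840 (taking z<0)
x = -0.0790, y = -0.0668

(-0.0790, -0.0668, -0.4840)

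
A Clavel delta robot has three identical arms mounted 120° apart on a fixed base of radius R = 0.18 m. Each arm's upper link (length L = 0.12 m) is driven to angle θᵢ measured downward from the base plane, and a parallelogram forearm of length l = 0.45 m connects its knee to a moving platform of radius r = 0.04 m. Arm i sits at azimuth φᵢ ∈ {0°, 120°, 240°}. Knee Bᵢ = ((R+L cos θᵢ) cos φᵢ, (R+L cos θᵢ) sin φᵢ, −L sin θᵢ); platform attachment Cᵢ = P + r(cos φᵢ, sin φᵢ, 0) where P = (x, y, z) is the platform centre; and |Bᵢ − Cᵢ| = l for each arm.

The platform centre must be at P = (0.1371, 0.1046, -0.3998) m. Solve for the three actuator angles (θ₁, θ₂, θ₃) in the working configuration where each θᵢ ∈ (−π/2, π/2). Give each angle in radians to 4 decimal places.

θ₁ = -0.1741, θ₂ = 0.4365, θ₃ = 1.2220

arm 1 (φ=0.0°): x'=0.1371, y'=0.1046
  e−x'=0.0029;  (l²−L²−(e−x')²−y'²−z²)/2L = 0.0721
  γ=atan2(-0.3998,0.0029)=-1.5635;  ψ=arccos(0.1804)=1.3894;  θ1=γ+ψ≈-0.1741
rotate P by −φ2: (0.0220, -0.1710, -0.3998)
  e−x'=0.1180;  (l²−L²−(e−x')²−y'²−z²)/2L = -0.0621
  √(A²+B²)=0.4168;  θ2 = -1.2839+1.7204 ≈ 0.4365
φ3=240.0° → target in arm frame (-0.1591, 0.0664)
  e−x'=0.2991;  (l²−L²−(e−x')²−y'²−z²)/2L = -0.2735
  γ=atan2(-0.3998,0.2991)=-0.9284;  ψ=arccos(-0.5477)=2.1504;  θ3=γ+ψ≈1.2220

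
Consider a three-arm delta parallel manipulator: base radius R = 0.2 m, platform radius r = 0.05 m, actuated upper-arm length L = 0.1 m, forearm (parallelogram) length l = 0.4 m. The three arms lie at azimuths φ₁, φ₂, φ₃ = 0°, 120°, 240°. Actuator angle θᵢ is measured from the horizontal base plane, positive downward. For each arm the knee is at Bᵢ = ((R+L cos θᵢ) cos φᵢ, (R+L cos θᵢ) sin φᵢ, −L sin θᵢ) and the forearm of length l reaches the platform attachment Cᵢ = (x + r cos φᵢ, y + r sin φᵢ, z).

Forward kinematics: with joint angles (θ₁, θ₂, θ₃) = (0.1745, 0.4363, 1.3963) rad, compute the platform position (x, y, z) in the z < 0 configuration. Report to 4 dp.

(0.0836, 0.0984, -0.3683)

φ1=0.0°: virtual centre (0.2485, 0.0000, -0.0174), radius l
centre 2 = (0.2406·cos120.0°, 0.2406·sin120.0°, -0.0423) = (-0.1203, 0.2084, -0.0423)
φ3=240.0°: virtual centre (-0.0837, -0.1449, -0.0985), radius l
eliminate P² terms by subtracting sphere 1 from 2 and 3
linear system: -0.7376x+0.4168y = -0.0024−-0.0498z; -0.6643x+-0.2899y = -0.0243−-0.1622z
Cramer: x(z) = 0.0221-0.1672z;  y(z) = 0.0334-0.1765z
sphere 1 gives Az²+Bz+C=0 with A=1.0591, B=0.0987, C=-0.1073;  B²−4AC=0.4644;  roots -0.3683, 0.2751;  negative root z = -0.3683
x = 0.0836, y = 0.0984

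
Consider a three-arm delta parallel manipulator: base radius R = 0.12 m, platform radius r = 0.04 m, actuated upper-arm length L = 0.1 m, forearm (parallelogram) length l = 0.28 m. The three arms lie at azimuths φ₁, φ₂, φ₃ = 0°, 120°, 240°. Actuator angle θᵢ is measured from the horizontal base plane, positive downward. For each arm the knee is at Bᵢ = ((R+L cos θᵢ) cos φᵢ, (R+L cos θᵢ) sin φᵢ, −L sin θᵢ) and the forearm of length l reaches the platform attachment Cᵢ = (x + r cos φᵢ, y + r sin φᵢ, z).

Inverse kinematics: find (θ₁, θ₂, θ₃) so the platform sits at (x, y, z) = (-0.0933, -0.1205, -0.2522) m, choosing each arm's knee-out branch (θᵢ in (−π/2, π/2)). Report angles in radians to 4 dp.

φ1=0.0° → target in arm frame (-0.0933, -0.1205)
  A cos θ + B sin θ = C:  0.1733·cos θ + -0.2522·sin θ = -0.1988
  √(A²+B²)=0.3060;  θ1 = -0.9687+2.2779 ≈ 1.3092
φ2=120.0° → target in arm frame (-0.0577, 0.1411)
  e−x'=0.1377;  (l²−L²−(e−x')²−y'²−z²)/2L = -0.1703
  √(A²+B²)=0.2873;  θ2 = -1.0710+2.2052 ≈ 1.1342
φ3=240.0° → target in arm frame (0.1510, -0.0206)
  A=-0.0710, B=-0.2522, C=(l²−L²−A²−y'²−z²)/(2L)=-0.0033
  γ=atan2(-0.2522,-0.0710)=-1.8452;  ψ=arccos(-0.0128)=1.5836;  θ3=γ+ψ≈-0.2617

θ₁ = 1.3092, θ₂ = 1.1342, θ₃ = -0.2617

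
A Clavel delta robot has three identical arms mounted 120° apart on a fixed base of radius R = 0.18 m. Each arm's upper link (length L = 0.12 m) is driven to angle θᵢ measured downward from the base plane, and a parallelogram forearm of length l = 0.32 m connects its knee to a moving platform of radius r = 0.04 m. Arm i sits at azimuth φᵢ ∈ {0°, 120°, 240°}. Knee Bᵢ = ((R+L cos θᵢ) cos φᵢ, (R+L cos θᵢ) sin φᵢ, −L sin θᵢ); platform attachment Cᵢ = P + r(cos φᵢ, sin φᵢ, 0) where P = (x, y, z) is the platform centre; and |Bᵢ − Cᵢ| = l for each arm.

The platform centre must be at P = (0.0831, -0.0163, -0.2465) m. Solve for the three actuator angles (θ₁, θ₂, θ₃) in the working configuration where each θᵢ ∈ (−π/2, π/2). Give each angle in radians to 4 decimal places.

φ1=0.0° → target in arm frame (0.0831, -0.0163)
  A cos θ + B sin θ = C:  0.0569·cos θ + -0.2465·sin θ = 0.0989
  γ=atan2(-0.2465,0.0569)=-1.3439;  ψ=arccos(0.3909)=1.1692;  θ1=γ+ψ≈-0.1748
arm 2 (φ=120.0°): x'=-0.0557, y'=-0.0638
  A cos θ + B sin θ = C:  0.1957·cos θ + -0.2465·sin θ = -0.0630
  √(A²+B²)=0.3147;  θ2 = -0.8999+1.7723 ≈ 0.8725
arm 3 (φ=240.0°): x'=-0.0274, y'=0.0801
  A cos θ + B sin θ = C:  0.1674·cos θ + -0.2465·sin θ = -0.0301
  √(A²+B²)=0.2980;  θ3 = -0.9741+1.6719 ≈ 0.6977

θ₁ = -0.1748, θ₂ = 0.8725, θ₃ = 0.6977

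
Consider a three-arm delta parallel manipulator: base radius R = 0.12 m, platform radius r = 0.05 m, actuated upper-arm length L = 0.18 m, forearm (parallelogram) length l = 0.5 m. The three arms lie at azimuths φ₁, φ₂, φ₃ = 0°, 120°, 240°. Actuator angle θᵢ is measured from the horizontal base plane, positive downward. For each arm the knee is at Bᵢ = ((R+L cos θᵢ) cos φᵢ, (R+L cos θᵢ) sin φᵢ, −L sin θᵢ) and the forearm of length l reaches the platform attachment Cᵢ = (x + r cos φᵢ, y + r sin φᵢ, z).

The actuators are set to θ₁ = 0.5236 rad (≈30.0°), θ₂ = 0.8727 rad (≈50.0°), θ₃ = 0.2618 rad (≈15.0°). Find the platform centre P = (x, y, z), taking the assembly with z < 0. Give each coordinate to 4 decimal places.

S1 = (0.2259·cos0.0°, 0.2259·sin0.0°, -0.0900) = (0.2259, 0.0000, -0.0900)
φ2=120.0°: virtual centre (-0.0928, 0.1608, -0.1379), radius l
arm 3 at φ=240.0°: (R−r)+L cos θ3 = 0.2439;  S3 = (-0.1219, -0.2112, -0.0466)
eliminate P² terms by subtracting sphere 1 from 2 and 3
[-0.6375 0.3216 -0.0958]·P = -0.0056;  [-0.6956 -0.4224 0.0868]·P = 0.0025
det = 0.4930;  x = 0.0032+-0.0254z,  y = -0.0112+0.2474z
sphere 1 gives Az²+Bz+C=0 with A=1.0619, B=0.1858, C=-0.1922;  B²−4AC=0.8508;  roots -0.5218, 0.3468;  negative root z = -0.5218
x = 0.0164, y = -0.1403

(0.0164, -0.1403, -0.5218)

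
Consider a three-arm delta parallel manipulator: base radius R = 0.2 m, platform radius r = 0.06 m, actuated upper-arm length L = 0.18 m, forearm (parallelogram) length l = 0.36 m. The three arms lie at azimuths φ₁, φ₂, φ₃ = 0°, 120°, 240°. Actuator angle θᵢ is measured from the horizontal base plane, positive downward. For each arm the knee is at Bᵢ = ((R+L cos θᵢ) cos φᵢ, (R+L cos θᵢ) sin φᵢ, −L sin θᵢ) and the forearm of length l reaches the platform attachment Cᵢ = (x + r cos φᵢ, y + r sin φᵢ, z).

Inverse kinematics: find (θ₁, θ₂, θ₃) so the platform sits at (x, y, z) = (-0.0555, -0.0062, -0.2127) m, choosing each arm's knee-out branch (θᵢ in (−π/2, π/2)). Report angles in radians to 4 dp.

rotate P by −φ1: (-0.0555, -0.0062, -0.2127)
  e−x'=0.1955;  (l²−L²−(e−x')²−y'²−z²)/2L = 0.0381
  θ1 = atan2(B,A) + arccos(C/0.2889) = 0.6112
φ2=120.0° → target in arm frame (0.0224, 0.0512)
  e−x'=0.1176;  (l²−L²−(e−x')²−y'²−z²)/2L = 0.0986
  γ=atan2(-0.2127,0.1176)=-1.0657;  ψ=arccos(0.4058)=1.1530;  θ2=γ+ψ≈0.0873
rotate P by −φ3: (0.0331, -0.0450, -0.2127)
  e−x'=0.1069;  (l²−L²−(e−x')²−y'²−z²)/2L = 0.1070
  √(A²+B²)=0.2380;  θ3 = -1.1052+1.1047 ≈ -0.0005

θ₁ = 0.6112, θ₂ = 0.0873, θ₃ = -0.0005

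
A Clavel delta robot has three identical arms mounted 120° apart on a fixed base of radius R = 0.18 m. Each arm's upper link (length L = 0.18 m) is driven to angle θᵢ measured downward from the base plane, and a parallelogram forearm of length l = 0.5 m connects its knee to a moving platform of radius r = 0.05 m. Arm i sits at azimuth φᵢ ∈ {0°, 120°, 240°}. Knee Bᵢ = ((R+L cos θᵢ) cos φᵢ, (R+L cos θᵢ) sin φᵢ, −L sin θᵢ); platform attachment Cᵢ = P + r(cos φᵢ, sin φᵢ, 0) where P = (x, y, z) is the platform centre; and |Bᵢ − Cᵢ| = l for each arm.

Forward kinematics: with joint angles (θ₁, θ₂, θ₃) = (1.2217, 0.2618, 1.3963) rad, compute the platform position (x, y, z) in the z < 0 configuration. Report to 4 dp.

(-0.0757, 0.2070, -0.5375)

arm 1 at φ=0.0°: e+L cos θ1 = 0.1916;  O1 = (0.1916, 0.0000, -0.1691)
φ2=120.0°: virtual centre (-0.1519, 0.2632, -0.0466), radius l
arm 3 at φ=240.0°: e+L cos θ3 = 0.1613;  O3 = (-0.0806, -0.1396, -0.1773)
subtract pairs → two planes through P
plane₁₂: -0.6870x+0.5263y+0.2451z = 0.0292
det = 0.4784;  x = -0.0084+0.1252z,  y = 0.0445+-0.3023z
into |P−O₁|² = l²: 1.1070z² + 0.2613z + -0.1794 = 0;  Δ = 0.8628;  z = -0.5375 or 0.3015 → z<0 root = -0.5375
x = -0.0757, y = 0.2070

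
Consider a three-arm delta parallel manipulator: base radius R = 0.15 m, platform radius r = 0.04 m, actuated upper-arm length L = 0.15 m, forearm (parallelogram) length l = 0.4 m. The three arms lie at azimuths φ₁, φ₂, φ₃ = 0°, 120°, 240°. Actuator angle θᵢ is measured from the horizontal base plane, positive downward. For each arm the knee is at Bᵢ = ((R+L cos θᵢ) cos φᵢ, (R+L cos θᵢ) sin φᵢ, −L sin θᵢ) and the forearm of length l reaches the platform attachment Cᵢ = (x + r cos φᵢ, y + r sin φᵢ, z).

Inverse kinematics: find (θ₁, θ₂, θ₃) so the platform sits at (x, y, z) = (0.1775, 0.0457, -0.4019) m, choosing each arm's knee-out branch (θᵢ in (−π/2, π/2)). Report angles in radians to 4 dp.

rotate P by −φ1: (0.1775, 0.0457, -0.4019)
  e−x'=-0.0675;  (l²−L²−(e−x')²−y'²−z²)/2L = -0.1022
  θ1 = atan2(B,A) + arccos(C/0.4075) = 0.0872
rotate P by −φ2: (-0.0492, -0.1766, -0.4019)
  A cos θ + B sin θ = C:  0.1592·cos θ + -0.4019·sin θ = -0.2685
  γ=atan2(-0.4019,0.1592)=-1.1937;  ψ=arccos(-0.6210)=2.2409;  θ2=γ+ψ≈1.0472
φ3=240.0° → target in arm frame (-0.1283, 0.1309)
  A cos θ + B sin θ = C:  0.2383·cos θ + -0.4019·sin θ = -0.3265
  γ=atan2(-0.4019,0.2383)=-1.0355;  ψ=arccos(-0.6988)=2.3445;  θ3=γ+ψ≈1.3089

θ₁ = 0.0872, θ₂ = 1.0472, θ₃ = 1.3089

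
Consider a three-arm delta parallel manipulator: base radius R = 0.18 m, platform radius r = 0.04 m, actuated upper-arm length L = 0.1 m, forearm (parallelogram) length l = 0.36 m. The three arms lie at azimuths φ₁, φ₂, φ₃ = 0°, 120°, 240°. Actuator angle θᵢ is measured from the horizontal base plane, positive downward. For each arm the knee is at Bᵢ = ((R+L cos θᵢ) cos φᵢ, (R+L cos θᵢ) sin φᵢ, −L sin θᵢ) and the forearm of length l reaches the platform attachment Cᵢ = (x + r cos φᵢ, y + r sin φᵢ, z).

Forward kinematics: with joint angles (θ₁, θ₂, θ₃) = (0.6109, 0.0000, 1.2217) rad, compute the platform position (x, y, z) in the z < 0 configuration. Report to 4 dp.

(0.0058, 0.1108, -0.3231)

O1 = (0.2219·cos0.0°, 0.2219·sin0.0°, -0.0574) = (0.2219, 0.0000, -0.0574)
φ2=120.0°: virtual centre (-0.1200, 0.2078, 0.0000), radius l
O3 = (0.1742·cos240.0°, 0.1742·sin240.0°, -0.0940) = (-0.0871, -0.1509, -0.0940)
subtract pairs → two planes through P
linear system: -0.6838x+0.4157y = 0.0051−0.1147z; -0.6180x+-0.3017y = -0.0134−-0.0732z
Cramer: x(z) = 0.0087+0.0090z;  y(z) = 0.0265-0.2611z
quadratic in z: (1.0683)z²+(0.0970)z+(-0.0801)=0, √Δ=0.5932 → z ∈ {-0.3231, 0.2322}; z = -0.3231 (taking z<0)
x = 0.0058, y = 0.1108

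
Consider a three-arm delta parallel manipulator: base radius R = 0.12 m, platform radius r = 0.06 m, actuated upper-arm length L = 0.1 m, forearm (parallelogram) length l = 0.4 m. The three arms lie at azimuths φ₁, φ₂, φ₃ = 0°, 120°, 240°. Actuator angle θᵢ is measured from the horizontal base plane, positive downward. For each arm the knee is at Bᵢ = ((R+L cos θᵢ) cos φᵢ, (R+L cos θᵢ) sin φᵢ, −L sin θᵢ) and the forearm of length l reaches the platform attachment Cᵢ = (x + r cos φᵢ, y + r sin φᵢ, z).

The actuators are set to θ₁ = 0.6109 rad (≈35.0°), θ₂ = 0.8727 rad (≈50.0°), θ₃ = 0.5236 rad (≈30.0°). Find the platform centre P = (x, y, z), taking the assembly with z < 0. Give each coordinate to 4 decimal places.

arm 1 at φ=0.0°: (R−r)+L cos θ1 = 0.1419;  centre 1 = (0.1419, 0.0000, -0.0574)
φ2=120.0°: virtual centre (-0.0621, 0.1076, -0.0766), radius l
φ3=240.0°: virtual centre (-0.0733, -0.1270, -0.0500), radius l
eliminate P² terms by subtracting sphere 1 from 2 and 3
linear system: -0.4081x+0.2153y = -0.0021−-0.0385z; -0.4304x+-0.2539y = 0.0006−0.0147z
Cramer: x(z) = 0.0021-0.0337z;  y(z) = -0.0058+0.1150z
into |P−centre ₁|² = l²: 1.0144z² + 0.1228z + -0.1371 = 0;  Δ = 0.5715;  z = -0.4332 or 0.3121 → z<0 root = -0.4332
x = 0.0167, y = -0.0556

(0.0167, -0.0556, -0.4332)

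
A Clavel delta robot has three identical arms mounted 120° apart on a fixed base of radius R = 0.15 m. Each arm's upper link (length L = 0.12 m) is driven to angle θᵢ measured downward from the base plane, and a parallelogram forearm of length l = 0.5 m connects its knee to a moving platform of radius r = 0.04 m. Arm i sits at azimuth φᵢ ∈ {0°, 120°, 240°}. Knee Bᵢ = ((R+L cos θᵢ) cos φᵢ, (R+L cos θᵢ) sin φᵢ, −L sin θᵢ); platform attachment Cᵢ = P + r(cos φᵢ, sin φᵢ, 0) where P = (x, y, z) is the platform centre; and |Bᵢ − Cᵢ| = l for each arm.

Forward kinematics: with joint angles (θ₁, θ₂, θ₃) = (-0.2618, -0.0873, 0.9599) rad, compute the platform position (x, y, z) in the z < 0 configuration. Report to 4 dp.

(0.1163, 0.1566, -0.4309)

centre 1 = (0.2259·cos0.0°, 0.2259·sin0.0°, 0.0311) = (0.2259, 0.0000, 0.0311)
arm 2 at φ=120.0°: ρ2 = 0.2295;  centre 2 = (-0.1148, 0.1988, 0.0105)
φ3=240.0°: virtual centre (-0.0894, -0.1549, -0.0983), radius l
subtract pairs → two planes through P
linear system: -0.6814x+0.3976y = 0.0008−-0.0412z; -0.6307x+-0.3097y = -0.0104−-0.2587z
det = 0.4618;  x = 0.0084+-0.2504z,  y = 0.0164+-0.3255z
into |P−centre ₁|² = l²: 1.1686z² + 0.0362z + -0.2014 = 0;  Δ = 0.9430;  z = -0.4309 or 0.4000 → z<0 root = -0.4309
x = 0.1163, y = 0.1566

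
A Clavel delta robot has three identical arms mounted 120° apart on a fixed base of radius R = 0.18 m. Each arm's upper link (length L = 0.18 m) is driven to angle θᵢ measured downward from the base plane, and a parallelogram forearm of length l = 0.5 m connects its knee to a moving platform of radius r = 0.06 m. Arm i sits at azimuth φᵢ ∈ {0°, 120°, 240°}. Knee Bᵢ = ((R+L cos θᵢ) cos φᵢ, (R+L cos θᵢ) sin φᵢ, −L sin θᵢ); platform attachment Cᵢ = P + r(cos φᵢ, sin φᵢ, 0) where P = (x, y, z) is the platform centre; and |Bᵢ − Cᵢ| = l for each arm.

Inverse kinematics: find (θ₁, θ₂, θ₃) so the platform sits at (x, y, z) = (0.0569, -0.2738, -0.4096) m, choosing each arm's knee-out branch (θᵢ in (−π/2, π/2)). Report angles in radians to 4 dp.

arm 1 (φ=0.0°): x'=0.0569, y'=-0.2738
  e−x'=0.0631;  (l²−L²−(e−x')²−y'²−z²)/2L = -0.0809
  γ=atan2(-0.4096,0.0631)=-1.4179;  ψ=arccos(-0.1952)=1.7672;  θ1=γ+ψ≈0.3493
rotate P by −φ2: (-0.2656, 0.0876, -0.4096)
  A cos θ + B sin θ = C:  0.3856·cos θ + -0.4096·sin θ = -0.2959
  θ2 = atan2(B,A) + arccos(C/0.5625) = 1.3090
arm 3 (φ=240.0°): x'=0.2087, y'=0.1862
  e−x'=-0.0887;  (l²−L²−(e−x')²−y'²−z²)/2L = 0.0203
  θ3 = atan2(B,A) + arccos(C/0.4191) = -0.2616

θ₁ = 0.3493, θ₂ = 1.3090, θ₃ = -0.2616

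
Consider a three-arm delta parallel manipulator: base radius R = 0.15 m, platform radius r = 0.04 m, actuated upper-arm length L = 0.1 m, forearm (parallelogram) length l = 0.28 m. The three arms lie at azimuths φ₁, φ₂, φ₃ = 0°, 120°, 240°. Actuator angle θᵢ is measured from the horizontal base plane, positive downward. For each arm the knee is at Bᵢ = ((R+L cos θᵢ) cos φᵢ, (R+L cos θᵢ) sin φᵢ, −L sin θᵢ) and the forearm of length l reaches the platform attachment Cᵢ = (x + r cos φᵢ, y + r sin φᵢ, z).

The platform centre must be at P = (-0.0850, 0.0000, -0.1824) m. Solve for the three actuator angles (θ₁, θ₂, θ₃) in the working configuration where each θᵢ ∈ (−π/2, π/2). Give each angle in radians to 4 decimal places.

φ1=0.0° → target in arm frame (-0.0850, 0.0000)
  A cos θ + B sin θ = C:  0.1950·cos θ + -0.1824·sin θ = -0.0145
  √(A²+B²)=0.2670;  θ1 = -0.7520+1.6250 ≈ 0.8730
rotate P by −φ2: (0.0425, 0.0736, -0.1824)
  A cos θ + B sin θ = C:  0.0675·cos θ + -0.1824·sin θ = 0.1258
  θ2 = atan2(B,A) + arccos(C/0.1945) = -0.3488
φ3=240.0° → target in arm frame (0.0425, -0.0736)
  A cos θ + B sin θ = C:  0.0675·cos θ + -0.1824·sin θ = 0.1258
  θ3 = atan2(B,A) + arccos(C/0.1945) = -0.3488

θ₁ = 0.8730, θ₂ = -0.3488, θ₃ = -0.3488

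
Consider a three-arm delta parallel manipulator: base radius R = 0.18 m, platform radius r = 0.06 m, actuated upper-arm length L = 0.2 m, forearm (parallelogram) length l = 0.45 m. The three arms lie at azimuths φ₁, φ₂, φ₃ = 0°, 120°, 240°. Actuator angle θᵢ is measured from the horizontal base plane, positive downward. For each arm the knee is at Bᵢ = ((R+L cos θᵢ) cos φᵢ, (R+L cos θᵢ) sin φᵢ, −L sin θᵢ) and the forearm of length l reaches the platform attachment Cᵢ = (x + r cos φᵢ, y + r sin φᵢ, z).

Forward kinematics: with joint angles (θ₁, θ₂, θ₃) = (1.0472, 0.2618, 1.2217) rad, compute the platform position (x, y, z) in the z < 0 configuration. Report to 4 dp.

(-0.0572, 0.1768, -0.4804)

arm 1 at φ=0.0°: ρ1 = 0.2200;  S1 = (0.2200, 0.0000, -0.1732)
arm 2 at φ=120.0°: ρ2 = 0.3132;  S2 = (-0.1566, 0.2712, -0.0518)
arm 3 at φ=240.0°: ρ3 = 0.1884;  S3 = (-0.0942, -0.1632, -0.1879)
subtract pairs → two planes through P
linear system: -0.7532x+0.5425y = 0.0224−0.2429z; -0.6284x+-0.3263y = -0.0076−-0.0295z
Cramer: x(z) = -0.0054+0.1079z;  y(z) = 0.0337-0.2980z
sphere 1 gives Az²+Bz+C=0 with A=1.1004, B=0.2777, C=-0.1205;  B²−4AC=0.6077;  roots -0.4804, 0.2280;  negative root z = -0.4804
x = -0.0572, y = 0.1768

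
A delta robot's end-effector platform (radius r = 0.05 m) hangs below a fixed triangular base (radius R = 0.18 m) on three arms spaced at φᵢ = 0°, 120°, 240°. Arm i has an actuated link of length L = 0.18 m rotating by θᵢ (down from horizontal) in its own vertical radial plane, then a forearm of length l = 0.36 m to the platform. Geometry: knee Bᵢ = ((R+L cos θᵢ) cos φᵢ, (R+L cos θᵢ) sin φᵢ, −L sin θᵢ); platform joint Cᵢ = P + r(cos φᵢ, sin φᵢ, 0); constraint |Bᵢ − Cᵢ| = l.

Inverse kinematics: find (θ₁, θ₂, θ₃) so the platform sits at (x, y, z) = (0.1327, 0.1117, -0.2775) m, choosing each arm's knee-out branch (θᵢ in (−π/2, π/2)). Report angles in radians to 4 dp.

φ1=0.0° → target in arm frame (0.1327, 0.1117)
  A cos θ + B sin θ = C:  -0.0027·cos θ + -0.2775·sin θ = 0.0214
  θ1 = atan2(B,A) + arccos(C/0.2775) = -0.0870
arm 2 (φ=120.0°): x'=0.0304, y'=-0.1708
  A=0.0996, B=-0.2775, C=(l²−L²−A²−y'²−z²)/(2L)=-0.0525
  γ=atan2(-0.2775,0.0996)=-1.2262;  ψ=arccos(-0.1780)=1.7497;  θ2=γ+ψ≈0.5236
arm 3 (φ=240.0°): x'=-0.1631, y'=0.0591
  e−x'=0.2931;  (l²−L²−(e−x')²−y'²−z²)/2L = -0.1922
  θ3 = atan2(B,A) + arccos(C/0.4036) = 1.3090

θ₁ = -0.0870, θ₂ = 0.5236, θ₃ = 1.3090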